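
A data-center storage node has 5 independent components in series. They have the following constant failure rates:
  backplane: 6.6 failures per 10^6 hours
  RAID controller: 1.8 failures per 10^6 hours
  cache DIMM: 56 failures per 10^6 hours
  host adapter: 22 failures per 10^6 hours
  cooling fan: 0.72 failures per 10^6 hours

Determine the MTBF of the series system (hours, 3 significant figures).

11500

Series of exponential components: λ_sys = Σ λ_i
λ_sys = 0.0000066 + 0.0000018 + 0.000056 + 0.000022 + 0.00000072 = 8.7120e-05 /h
MTBF = 1 / λ_sys = 11500 h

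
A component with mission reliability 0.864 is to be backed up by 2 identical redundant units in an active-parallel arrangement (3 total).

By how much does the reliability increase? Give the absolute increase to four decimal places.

R_before = 0.864
R_after = 1 − (1 − 0.864)^3 = 0.9975
ΔR = 0.9975 − 0.864 = 0.1335

0.1335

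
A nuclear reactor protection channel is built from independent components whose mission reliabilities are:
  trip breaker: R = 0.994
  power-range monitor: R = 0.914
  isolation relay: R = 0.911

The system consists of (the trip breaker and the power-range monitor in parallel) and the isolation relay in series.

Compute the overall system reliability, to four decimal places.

Parallel (trip breaker and power-range monitor): 1 − (1 − 0.994000)(1 − 0.914000) = 0.999484
Series ([0.999484] and isolation relay): 0.999484 × 0.911000 = 0.9105

0.9105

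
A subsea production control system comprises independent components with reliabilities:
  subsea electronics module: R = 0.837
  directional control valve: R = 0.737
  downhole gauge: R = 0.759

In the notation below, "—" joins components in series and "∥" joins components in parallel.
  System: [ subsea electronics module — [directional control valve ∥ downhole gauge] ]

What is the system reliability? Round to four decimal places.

Parallel (directional control valve and downhole gauge): 1 − (1 − 0.737000)(1 − 0.759000) = 0.936617
Series (subsea electronics module and [0.936617]): 0.837000 × 0.936617 = 0.7839

0.7839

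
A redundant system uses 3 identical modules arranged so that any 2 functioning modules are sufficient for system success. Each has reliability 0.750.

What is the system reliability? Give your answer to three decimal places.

0.844

R = Σ_{i=2}^{3} C(3,i) p^i (1−p)^{3−i} with p = 0.750
C(3,2)·0.750^2·0.250^1 = 0.42188
C(3,3)·0.750^3·0.250^0 = 0.42188
Sum = 0.844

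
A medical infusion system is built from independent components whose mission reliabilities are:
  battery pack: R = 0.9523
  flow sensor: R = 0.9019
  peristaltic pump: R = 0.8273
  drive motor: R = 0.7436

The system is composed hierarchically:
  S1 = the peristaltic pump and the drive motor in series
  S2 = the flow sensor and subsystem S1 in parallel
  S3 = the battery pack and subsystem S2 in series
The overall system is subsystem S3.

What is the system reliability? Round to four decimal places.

Series (peristaltic pump and drive motor): 0.827300 × 0.743600 = 0.615180
Parallel (flow sensor and [0.615180]): 1 − (1 − 0.901900)(1 − 0.615180) = 0.962249
Series (battery pack and [0.962249]): 0.952300 × 0.962249 = 0.9163

0.9163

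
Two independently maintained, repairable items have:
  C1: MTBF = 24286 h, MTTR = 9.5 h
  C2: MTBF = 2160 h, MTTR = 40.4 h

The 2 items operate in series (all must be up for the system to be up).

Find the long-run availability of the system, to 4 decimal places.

0.9813

A(C1) = MTBF/(MTBF+MTTR) = 24286/(24286+9.5) = 0.999609
A(C2) = MTBF/(MTBF+MTTR) = 2160/(2160+40.4) = 0.981640
Series availability: 0.999609 × 0.981640 = 0.9813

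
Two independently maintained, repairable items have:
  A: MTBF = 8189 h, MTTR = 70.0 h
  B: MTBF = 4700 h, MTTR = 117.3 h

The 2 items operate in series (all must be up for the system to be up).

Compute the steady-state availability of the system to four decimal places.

0.9674

A(A) = MTBF/(MTBF+MTTR) = 8189/(8189+70.0) = 0.991524
A(B) = MTBF/(MTBF+MTTR) = 4700/(4700+117.3) = 0.975650
Series availability: 0.991524 × 0.975650 = 0.9674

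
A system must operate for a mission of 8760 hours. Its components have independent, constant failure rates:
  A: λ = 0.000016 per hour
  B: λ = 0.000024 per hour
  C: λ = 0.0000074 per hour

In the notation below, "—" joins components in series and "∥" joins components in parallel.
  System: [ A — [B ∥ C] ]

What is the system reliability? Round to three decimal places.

R(A) = exp(−0.000016 × 8760) = 0.86922
R(B) = exp(−0.000024 × 8760) = 0.81039
R(C) = exp(−0.0000074 × 8760) = 0.93723
Parallel (B and C): 1 − (1 − 0.81039)(1 − 0.93723) = 0.98810
Series (A and [0.98810]): 0.86922 × 0.98810 = 0.859

0.859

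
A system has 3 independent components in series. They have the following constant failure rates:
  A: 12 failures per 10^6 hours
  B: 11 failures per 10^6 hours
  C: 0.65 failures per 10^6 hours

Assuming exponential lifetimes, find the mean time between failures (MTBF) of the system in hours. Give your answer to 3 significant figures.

Series of exponential components: λ_sys = Σ λ_i
λ_sys = 0.000012 + 0.000011 + 0.00000065 = 2.3650e-05 /h
MTBF = 1 / λ_sys = 42300 h

42300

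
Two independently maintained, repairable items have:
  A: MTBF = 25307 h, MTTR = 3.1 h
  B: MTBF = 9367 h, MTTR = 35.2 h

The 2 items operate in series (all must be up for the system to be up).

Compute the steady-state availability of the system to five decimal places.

A(A) = MTBF/(MTBF+MTTR) = 25307/(25307+3.1) = 0.999878
A(B) = MTBF/(MTBF+MTTR) = 9367/(9367+35.2) = 0.996256
Series availability: 0.999878 × 0.996256 = 0.99613

0.99613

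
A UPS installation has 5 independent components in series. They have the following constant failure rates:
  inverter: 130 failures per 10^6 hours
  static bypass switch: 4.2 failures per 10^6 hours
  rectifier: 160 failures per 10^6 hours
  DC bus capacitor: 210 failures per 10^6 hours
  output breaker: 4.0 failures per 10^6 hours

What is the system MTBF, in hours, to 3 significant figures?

Series of exponential components: λ_sys = Σ λ_i
λ_sys = 0.00013 + 0.0000042 + 0.00016 + 0.00021 + 0.0000040 = 5.0820e-04 /h
MTBF = 1 / λ_sys = 1970 h

1970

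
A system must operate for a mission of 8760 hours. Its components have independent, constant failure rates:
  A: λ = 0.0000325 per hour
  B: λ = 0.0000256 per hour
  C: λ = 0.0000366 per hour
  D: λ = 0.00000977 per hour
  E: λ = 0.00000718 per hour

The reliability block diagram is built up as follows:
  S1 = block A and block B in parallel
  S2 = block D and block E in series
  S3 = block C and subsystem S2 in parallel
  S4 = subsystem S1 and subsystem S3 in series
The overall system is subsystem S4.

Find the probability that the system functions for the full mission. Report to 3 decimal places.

0.914

R(A) = exp(−0.0000325 × 8760) = 0.75224
R(B) = exp(−0.0000256 × 8760) = 0.79911
R(C) = exp(−0.0000366 × 8760) = 0.72570
R(D) = exp(−0.00000977 × 8760) = 0.91797
R(E) = exp(−0.00000718 × 8760) = 0.93904
Parallel (A and B): 1 − (1 − 0.75224)(1 − 0.79911) = 0.95023
Series (D and E): 0.91797 × 0.93904 = 0.86201
Parallel (C and [0.86201]): 1 − (1 − 0.72570)(1 − 0.86201) = 0.96215
Series ([0.95023] and [0.96215]): 0.95023 × 0.96215 = 0.914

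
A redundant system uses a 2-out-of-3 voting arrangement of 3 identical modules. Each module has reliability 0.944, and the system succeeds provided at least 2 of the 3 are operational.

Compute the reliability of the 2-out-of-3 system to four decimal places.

0.9909

R = Σ_{i=2}^{3} C(3,i) p^i (1−p)^{3−i} with p = 0.944
C(3,2)·0.944^2·0.056^1 = 0.149711
C(3,3)·0.944^3·0.056^0 = 0.841232
Sum = 0.9909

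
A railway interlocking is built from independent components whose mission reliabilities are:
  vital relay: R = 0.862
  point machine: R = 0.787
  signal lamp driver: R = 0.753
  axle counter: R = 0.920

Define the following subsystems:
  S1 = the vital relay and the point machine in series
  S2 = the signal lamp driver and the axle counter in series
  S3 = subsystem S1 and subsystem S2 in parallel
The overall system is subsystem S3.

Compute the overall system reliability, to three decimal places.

0.901

Series (vital relay and point machine): 0.86200 × 0.78700 = 0.67839
Series (signal lamp driver and axle counter): 0.75300 × 0.92000 = 0.69276
Parallel ([0.67839] and [0.69276]): 1 − (1 − 0.67839)(1 − 0.69276) = 0.901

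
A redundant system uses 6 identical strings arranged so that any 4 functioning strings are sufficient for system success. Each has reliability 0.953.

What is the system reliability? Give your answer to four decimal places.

R = Σ_{i=4}^{6} C(6,i) p^i (1−p)^{6−i} with p = 0.953
C(6,4)·0.953^4·0.047^2 = 0.027331
C(6,5)·0.953^5·0.047^1 = 0.221673
C(6,6)·0.953^6·0.047^0 = 0.749130
Sum = 0.9981

0.9981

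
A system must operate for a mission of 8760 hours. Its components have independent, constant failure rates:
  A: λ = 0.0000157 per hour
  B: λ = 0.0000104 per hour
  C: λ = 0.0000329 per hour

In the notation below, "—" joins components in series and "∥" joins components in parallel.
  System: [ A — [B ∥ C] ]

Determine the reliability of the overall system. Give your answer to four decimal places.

R(A) = exp(−0.0000157 × 8760) = 0.871506
R(B) = exp(−0.0000104 × 8760) = 0.912923
R(C) = exp(−0.0000329 × 8760) = 0.749609
Parallel (B and C): 1 − (1 − 0.912923)(1 − 0.749609) = 0.978197
Series (A and [0.978197]): 0.871506 × 0.978197 = 0.8525

0.8525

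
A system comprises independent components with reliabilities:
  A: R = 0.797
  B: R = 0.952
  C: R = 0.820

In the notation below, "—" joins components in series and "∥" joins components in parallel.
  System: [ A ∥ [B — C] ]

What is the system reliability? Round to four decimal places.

0.9555

Series (B and C): 0.952000 × 0.820000 = 0.780640
Parallel (A and [0.780640]): 1 − (1 − 0.797000)(1 − 0.780640) = 0.9555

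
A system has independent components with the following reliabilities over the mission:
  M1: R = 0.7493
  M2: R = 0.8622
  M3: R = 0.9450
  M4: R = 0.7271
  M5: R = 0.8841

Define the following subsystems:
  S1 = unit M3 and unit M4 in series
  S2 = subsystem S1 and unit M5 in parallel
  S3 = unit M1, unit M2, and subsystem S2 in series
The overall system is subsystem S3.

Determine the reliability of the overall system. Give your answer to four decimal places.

Series (M3 and M4): 0.945000 × 0.727100 = 0.687110
Parallel ([0.687110] and M5): 1 − (1 − 0.687110)(1 − 0.884100) = 0.963736
Series (M1, M2, and [0.963736]): 0.749300 × 0.862200 × 0.963736 = 0.6226

0.6226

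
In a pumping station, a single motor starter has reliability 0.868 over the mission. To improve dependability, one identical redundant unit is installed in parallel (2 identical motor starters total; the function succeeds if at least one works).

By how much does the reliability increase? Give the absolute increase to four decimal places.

0.1146

R_before = 0.868
R_after = 1 − (1 − 0.868)^2 = 0.9826
ΔR = 0.9826 − 0.868 = 0.1146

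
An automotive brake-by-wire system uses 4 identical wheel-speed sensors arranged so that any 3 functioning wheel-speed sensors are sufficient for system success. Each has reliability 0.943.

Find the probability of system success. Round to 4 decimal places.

0.9820

R = Σ_{i=3}^{4} C(4,i) p^i (1−p)^{4−i} with p = 0.943
C(4,3)·0.943^3·0.057^1 = 0.191192
C(4,4)·0.943^4·0.057^0 = 0.790764
Sum = 0.9820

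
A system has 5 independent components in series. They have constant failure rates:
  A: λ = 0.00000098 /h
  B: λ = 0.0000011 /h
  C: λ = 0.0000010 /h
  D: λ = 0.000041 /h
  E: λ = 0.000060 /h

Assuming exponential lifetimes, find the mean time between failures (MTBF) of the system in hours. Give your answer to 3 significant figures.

9610

Series of exponential components: λ_sys = Σ λ_i
λ_sys = 0.00000098 + 0.0000011 + 0.0000010 + 0.000041 + 0.000060 = 1.0408e-04 /h
MTBF = 1 / λ_sys = 9610 h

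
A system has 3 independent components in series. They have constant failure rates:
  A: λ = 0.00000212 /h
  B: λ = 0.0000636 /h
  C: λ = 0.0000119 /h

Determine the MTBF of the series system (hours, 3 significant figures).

Series of exponential components: λ_sys = Σ λ_i
λ_sys = 0.00000212 + 0.0000636 + 0.0000119 = 7.7620e-05 /h
MTBF = 1 / λ_sys = 12900 h

12900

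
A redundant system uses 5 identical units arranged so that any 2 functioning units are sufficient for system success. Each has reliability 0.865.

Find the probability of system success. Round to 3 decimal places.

0.999

R = Σ_{i=2}^{5} C(5,i) p^i (1−p)^{5−i} with p = 0.865
C(5,2)·0.865^2·0.135^3 = 0.01841
C(5,3)·0.865^3·0.135^2 = 0.11795
C(5,4)·0.865^4·0.135^1 = 0.37789
C(5,5)·0.865^5·0.135^0 = 0.48426
Sum = 0.999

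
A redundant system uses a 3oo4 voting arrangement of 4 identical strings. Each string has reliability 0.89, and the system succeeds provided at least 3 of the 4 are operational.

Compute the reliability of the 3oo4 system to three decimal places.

R = Σ_{i=3}^{4} C(4,i) p^i (1−p)^{4−i} with p = 0.89
C(4,3)·0.89^3·0.11^1 = 0.31019
C(4,4)·0.89^4·0.11^0 = 0.62742
Sum = 0.938

0.938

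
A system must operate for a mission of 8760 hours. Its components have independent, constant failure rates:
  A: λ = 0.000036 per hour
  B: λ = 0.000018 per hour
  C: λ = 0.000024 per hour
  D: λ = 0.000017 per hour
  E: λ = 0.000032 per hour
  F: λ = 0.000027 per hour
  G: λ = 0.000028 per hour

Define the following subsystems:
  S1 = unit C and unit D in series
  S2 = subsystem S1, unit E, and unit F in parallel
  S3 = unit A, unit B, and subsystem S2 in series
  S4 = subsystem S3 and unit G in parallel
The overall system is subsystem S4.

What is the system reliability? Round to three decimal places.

R(A) = exp(−0.000036 × 8760) = 0.72953
R(B) = exp(−0.000018 × 8760) = 0.85412
R(C) = exp(−0.000024 × 8760) = 0.81039
R(D) = exp(−0.000017 × 8760) = 0.86164
R(E) = exp(−0.000032 × 8760) = 0.75554
R(F) = exp(−0.000027 × 8760) = 0.78937
R(G) = exp(−0.000028 × 8760) = 0.78249
Series (C and D): 0.81039 × 0.86164 = 0.69826
Parallel ([0.69826], E, and F): 1 − (1 − 0.69826)(1 − 0.75554)(1 − 0.78937) = 0.98446
Series (A, B, and [0.98446]): 0.72953 × 0.85412 × 0.98446 = 0.61342
Parallel ([0.61342] and G): 1 − (1 − 0.61342)(1 − 0.78249) = 0.916

0.916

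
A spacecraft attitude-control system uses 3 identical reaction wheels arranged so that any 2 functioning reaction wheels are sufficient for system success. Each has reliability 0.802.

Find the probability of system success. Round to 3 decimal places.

0.898

R = Σ_{i=2}^{3} C(3,i) p^i (1−p)^{3−i} with p = 0.802
C(3,2)·0.802^2·0.198^1 = 0.38206
C(3,3)·0.802^3·0.198^0 = 0.51585
Sum = 0.898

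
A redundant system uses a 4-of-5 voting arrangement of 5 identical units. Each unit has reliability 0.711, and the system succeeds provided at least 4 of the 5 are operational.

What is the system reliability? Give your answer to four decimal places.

0.5510

R = Σ_{i=4}^{5} C(5,i) p^i (1−p)^{5−i} with p = 0.711
C(5,4)·0.711^4·0.289^1 = 0.369272
C(5,5)·0.711^5·0.289^0 = 0.181697
Sum = 0.5510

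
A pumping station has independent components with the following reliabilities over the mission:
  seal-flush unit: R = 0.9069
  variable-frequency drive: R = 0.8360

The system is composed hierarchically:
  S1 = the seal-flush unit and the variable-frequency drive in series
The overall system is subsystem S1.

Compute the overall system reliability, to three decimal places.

0.758

Series (seal-flush unit and variable-frequency drive): 0.90690 × 0.83600 = 0.758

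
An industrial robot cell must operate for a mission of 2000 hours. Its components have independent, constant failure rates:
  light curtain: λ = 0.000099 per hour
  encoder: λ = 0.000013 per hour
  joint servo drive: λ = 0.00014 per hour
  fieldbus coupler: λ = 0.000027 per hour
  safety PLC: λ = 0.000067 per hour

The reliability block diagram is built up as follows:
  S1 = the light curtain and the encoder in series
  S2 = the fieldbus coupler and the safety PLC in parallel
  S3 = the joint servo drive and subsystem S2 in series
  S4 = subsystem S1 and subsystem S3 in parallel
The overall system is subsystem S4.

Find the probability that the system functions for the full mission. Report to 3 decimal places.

0.950

R(light curtain) = exp(−0.000099 × 2000) = 0.82037
R(encoder) = exp(−0.000013 × 2000) = 0.97434
R(joint servo drive) = exp(−0.00014 × 2000) = 0.75578
R(fieldbus coupler) = exp(−0.000027 × 2000) = 0.94743
R(safety PLC) = exp(−0.000067 × 2000) = 0.87459
Series (light curtain and encoder): 0.82037 × 0.97434 = 0.79932
Parallel (fieldbus coupler and safety PLC): 1 − (1 − 0.94743)(1 − 0.87459) = 0.99341
Series (joint servo drive and [0.99341]): 0.75578 × 0.99341 = 0.75080
Parallel ([0.79932] and [0.75080]): 1 − (1 − 0.79932)(1 − 0.75080) = 0.950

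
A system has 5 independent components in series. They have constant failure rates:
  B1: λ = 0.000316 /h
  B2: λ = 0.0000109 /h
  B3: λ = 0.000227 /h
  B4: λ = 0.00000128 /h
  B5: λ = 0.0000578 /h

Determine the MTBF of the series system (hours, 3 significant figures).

Series of exponential components: λ_sys = Σ λ_i
λ_sys = 0.000316 + 0.0000109 + 0.000227 + 0.00000128 + 0.0000578 = 6.1298e-04 /h
MTBF = 1 / λ_sys = 1630 h

1630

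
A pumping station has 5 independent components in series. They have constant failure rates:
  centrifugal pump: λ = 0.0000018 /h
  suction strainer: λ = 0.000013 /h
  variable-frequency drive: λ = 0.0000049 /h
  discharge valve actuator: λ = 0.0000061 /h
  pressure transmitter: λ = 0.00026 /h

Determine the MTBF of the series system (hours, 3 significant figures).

Series of exponential components: λ_sys = Σ λ_i
λ_sys = 0.0000018 + 0.000013 + 0.0000049 + 0.0000061 + 0.00026 = 2.8580e-04 /h
MTBF = 1 / λ_sys = 3500 h

3500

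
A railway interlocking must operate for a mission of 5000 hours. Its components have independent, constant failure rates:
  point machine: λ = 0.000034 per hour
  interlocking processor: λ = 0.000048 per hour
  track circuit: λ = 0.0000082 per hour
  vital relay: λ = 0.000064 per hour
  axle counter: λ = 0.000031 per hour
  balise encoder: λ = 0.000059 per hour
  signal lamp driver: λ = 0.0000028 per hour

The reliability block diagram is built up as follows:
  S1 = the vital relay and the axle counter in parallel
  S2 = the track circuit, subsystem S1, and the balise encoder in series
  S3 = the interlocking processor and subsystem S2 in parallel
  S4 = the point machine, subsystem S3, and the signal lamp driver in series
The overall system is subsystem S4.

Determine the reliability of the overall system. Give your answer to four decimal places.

R(point machine) = exp(−0.000034 × 5000) = 0.843665
R(interlocking processor) = exp(−0.000048 × 5000) = 0.786628
R(track circuit) = exp(−0.0000082 × 5000) = 0.959829
R(vital relay) = exp(−0.000064 × 5000) = 0.726149
R(axle counter) = exp(−0.000031 × 5000) = 0.856415
R(balise encoder) = exp(−0.000059 × 5000) = 0.744532
R(signal lamp driver) = exp(−0.0000028 × 5000) = 0.986098
Parallel (vital relay and axle counter): 1 − (1 − 0.726149)(1 − 0.856415) = 0.960679
Series (track circuit, [0.960679], and balise encoder): 0.959829 × 0.960679 × 0.744532 = 0.686524
Parallel (interlocking processor and [0.686524]): 1 − (1 − 0.786628)(1 − 0.686524) = 0.933113
Series (point machine, [0.933113], and signal lamp driver): 0.843665 × 0.933113 × 0.986098 = 0.7763

0.7763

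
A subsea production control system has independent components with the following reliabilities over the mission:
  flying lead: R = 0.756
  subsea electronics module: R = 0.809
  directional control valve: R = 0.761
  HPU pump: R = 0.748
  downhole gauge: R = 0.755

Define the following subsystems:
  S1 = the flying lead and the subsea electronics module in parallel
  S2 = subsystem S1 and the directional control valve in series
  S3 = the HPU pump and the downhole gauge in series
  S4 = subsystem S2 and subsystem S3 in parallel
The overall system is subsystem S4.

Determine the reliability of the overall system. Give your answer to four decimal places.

0.8805

Parallel (flying lead and subsea electronics module): 1 − (1 − 0.756000)(1 − 0.809000) = 0.953396
Series ([0.953396] and directional control valve): 0.953396 × 0.761000 = 0.725534
Series (HPU pump and downhole gauge): 0.748000 × 0.755000 = 0.564740
Parallel ([0.725534] and [0.564740]): 1 − (1 − 0.725534)(1 − 0.564740) = 0.8805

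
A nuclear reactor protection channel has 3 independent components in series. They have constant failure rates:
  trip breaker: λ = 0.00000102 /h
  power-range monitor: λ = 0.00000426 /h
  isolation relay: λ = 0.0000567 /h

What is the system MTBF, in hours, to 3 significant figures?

16100

Series of exponential components: λ_sys = Σ λ_i
λ_sys = 0.00000102 + 0.00000426 + 0.0000567 = 6.1980e-05 /h
MTBF = 1 / λ_sys = 16100 h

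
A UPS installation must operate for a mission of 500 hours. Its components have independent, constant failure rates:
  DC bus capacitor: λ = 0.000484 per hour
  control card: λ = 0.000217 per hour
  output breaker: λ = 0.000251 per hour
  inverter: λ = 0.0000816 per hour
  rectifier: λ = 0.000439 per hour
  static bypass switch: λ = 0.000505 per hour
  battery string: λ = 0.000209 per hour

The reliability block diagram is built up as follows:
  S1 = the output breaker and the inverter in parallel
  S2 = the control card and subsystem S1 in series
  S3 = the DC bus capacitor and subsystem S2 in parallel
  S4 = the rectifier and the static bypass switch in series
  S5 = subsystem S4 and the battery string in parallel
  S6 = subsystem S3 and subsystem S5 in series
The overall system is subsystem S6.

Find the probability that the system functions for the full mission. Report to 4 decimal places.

0.9405

R(DC bus capacitor) = exp(−0.000484 × 500) = 0.785056
R(control card) = exp(−0.000217 × 500) = 0.897179
R(output breaker) = exp(−0.000251 × 500) = 0.882056
R(inverter) = exp(−0.0000816 × 500) = 0.960021
R(rectifier) = exp(−0.000439 × 500) = 0.802920
R(static bypass switch) = exp(−0.000505 × 500) = 0.776856
R(battery string) = exp(−0.000209 × 500) = 0.900775
Parallel (output breaker and inverter): 1 − (1 − 0.882056)(1 − 0.960021) = 0.995285
Series (control card and [0.995285]): 0.897179 × 0.995285 = 0.892949
Parallel (DC bus capacitor and [0.892949]): 1 − (1 − 0.785056)(1 − 0.892949) = 0.976990
Series (rectifier and static bypass switch): 0.802920 × 0.776856 = 0.623753
Parallel ([0.623753] and battery string): 1 − (1 − 0.623753)(1 − 0.900775) = 0.962667
Series ([0.976990] and [0.962667]): 0.976990 × 0.962667 = 0.9405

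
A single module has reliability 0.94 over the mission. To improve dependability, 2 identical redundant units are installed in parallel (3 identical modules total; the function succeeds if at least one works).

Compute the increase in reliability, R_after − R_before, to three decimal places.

0.060

R_before = 0.94
R_after = 1 − (1 − 0.94)^3 = 1.000
ΔR = 1.000 − 0.94 = 0.060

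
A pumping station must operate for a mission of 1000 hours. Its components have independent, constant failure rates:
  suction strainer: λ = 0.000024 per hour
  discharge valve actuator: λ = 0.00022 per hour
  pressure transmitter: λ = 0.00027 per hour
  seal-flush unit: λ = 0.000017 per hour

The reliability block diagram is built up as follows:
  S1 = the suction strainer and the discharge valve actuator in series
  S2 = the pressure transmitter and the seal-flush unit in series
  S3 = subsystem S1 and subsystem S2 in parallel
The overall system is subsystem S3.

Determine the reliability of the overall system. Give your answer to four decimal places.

0.9460

R(suction strainer) = exp(−0.000024 × 1000) = 0.976286
R(discharge valve actuator) = exp(−0.00022 × 1000) = 0.802519
R(pressure transmitter) = exp(−0.00027 × 1000) = 0.763379
R(seal-flush unit) = exp(−0.000017 × 1000) = 0.983144
Series (suction strainer and discharge valve actuator): 0.976286 × 0.802519 = 0.783488
Series (pressure transmitter and seal-flush unit): 0.763379 × 0.983144 = 0.750511
Parallel ([0.783488] and [0.750511]): 1 − (1 − 0.783488)(1 − 0.750511) = 0.9460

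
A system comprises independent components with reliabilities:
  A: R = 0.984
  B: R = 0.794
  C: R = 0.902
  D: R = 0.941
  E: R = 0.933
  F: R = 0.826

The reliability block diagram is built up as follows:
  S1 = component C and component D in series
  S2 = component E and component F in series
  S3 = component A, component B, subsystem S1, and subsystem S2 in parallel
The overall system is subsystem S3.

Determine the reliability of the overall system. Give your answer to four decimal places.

Series (C and D): 0.902000 × 0.941000 = 0.848782
Series (E and F): 0.933000 × 0.826000 = 0.770658
Parallel (A, B, [0.848782], and [0.770658]): 1 − (1 − 0.984000)(1 − 0.794000)(1 − 0.848782)(1 − 0.770658) = 0.9999

0.9999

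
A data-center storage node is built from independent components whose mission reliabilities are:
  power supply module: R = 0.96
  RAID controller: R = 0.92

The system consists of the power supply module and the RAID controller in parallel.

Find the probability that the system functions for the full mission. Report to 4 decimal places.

Parallel (power supply module and RAID controller): 1 − (1 − 0.960000)(1 − 0.920000) = 0.9968

0.9968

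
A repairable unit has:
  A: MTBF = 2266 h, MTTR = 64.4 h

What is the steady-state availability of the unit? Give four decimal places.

A(A) = MTBF/(MTBF+MTTR) = 2266/(2266+64.4) = 0.9724

0.9724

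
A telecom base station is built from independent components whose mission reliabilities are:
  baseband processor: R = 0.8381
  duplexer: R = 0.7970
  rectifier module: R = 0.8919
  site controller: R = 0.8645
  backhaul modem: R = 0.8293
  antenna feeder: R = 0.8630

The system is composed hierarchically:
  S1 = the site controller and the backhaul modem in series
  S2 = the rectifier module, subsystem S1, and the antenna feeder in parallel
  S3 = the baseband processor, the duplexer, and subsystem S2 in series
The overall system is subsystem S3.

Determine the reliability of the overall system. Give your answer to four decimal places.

0.6652

Series (site controller and backhaul modem): 0.864500 × 0.829300 = 0.716930
Parallel (rectifier module, [0.716930], and antenna feeder): 1 − (1 − 0.891900)(1 − 0.716930)(1 − 0.863000) = 0.995808
Series (baseband processor, duplexer, and [0.995808]): 0.838100 × 0.797000 × 0.995808 = 0.6652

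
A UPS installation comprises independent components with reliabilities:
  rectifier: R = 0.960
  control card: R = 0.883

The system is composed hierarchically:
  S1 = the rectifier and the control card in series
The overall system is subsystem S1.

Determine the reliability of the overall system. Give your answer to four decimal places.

0.8477

Series (rectifier and control card): 0.960000 × 0.883000 = 0.8477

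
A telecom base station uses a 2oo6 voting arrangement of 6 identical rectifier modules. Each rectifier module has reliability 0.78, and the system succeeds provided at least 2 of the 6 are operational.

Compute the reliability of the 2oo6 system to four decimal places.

0.9975

R = Σ_{i=2}^{6} C(6,i) p^i (1−p)^{6−i} with p = 0.78
C(6,2)·0.78^2·0.22^4 = 0.021378
C(6,3)·0.78^3·0.22^3 = 0.101061
C(6,4)·0.78^4·0.22^2 = 0.268729
C(6,5)·0.78^5·0.22^1 = 0.381107
C(6,6)·0.78^6·0.22^0 = 0.225200
Sum = 0.9975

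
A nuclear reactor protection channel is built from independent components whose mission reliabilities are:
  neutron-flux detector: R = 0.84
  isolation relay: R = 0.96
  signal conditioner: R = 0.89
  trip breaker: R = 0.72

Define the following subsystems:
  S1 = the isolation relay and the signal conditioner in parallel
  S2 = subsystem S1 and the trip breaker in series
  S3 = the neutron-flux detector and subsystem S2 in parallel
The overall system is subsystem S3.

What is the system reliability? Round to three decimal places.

0.955

Parallel (isolation relay and signal conditioner): 1 − (1 − 0.96000)(1 − 0.89000) = 0.99560
Series ([0.99560] and trip breaker): 0.99560 × 0.72000 = 0.71683
Parallel (neutron-flux detector and [0.71683]): 1 − (1 − 0.84000)(1 − 0.71683) = 0.955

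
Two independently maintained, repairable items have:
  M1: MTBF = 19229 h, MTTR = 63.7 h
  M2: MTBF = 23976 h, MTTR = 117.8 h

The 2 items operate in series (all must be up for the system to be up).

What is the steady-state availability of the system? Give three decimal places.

0.992

A(M1) = MTBF/(MTBF+MTTR) = 19229/(19229+63.7) = 0.996698
A(M2) = MTBF/(MTBF+MTTR) = 23976/(23976+117.8) = 0.995111
Series availability: 0.996698 × 0.995111 = 0.992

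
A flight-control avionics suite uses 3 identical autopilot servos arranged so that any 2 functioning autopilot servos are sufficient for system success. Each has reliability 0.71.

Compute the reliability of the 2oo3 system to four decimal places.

R = Σ_{i=2}^{3} C(3,i) p^i (1−p)^{3−i} with p = 0.71
C(3,2)·0.71^2·0.29^1 = 0.438567
C(3,3)·0.71^3·0.29^0 = 0.357911
Sum = 0.7965

0.7965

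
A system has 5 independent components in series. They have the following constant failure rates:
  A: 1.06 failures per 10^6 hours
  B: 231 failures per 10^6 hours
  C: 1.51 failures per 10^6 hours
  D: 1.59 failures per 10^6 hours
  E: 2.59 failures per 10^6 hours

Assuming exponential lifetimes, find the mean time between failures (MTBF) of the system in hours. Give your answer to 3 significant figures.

Series of exponential components: λ_sys = Σ λ_i
λ_sys = 0.00000106 + 0.000231 + 0.00000151 + 0.00000159 + 0.00000259 = 2.3775e-04 /h
MTBF = 1 / λ_sys = 4210 h

4210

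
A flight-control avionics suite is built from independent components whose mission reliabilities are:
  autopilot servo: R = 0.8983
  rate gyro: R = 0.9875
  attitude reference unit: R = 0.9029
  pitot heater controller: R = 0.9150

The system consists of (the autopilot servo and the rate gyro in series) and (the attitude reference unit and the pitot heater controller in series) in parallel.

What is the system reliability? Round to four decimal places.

0.9804

Series (autopilot servo and rate gyro): 0.898300 × 0.987500 = 0.887071
Series (attitude reference unit and pitot heater controller): 0.902900 × 0.915000 = 0.826154
Parallel ([0.887071] and [0.826154]): 1 − (1 − 0.887071)(1 − 0.826154) = 0.9804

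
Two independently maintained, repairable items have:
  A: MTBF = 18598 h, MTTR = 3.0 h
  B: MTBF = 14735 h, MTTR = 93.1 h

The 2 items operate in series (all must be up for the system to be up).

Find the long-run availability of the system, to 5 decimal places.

A(A) = MTBF/(MTBF+MTTR) = 18598/(18598+3.0) = 0.999839
A(B) = MTBF/(MTBF+MTTR) = 14735/(14735+93.1) = 0.993721
Series availability: 0.999839 × 0.993721 = 0.99356

0.99356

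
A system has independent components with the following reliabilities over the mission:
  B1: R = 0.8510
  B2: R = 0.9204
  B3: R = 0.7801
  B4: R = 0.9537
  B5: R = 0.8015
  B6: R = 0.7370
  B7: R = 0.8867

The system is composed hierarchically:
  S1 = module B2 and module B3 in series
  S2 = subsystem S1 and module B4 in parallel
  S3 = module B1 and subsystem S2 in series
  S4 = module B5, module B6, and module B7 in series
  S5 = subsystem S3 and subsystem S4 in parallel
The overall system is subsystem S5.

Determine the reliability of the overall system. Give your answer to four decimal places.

Series (B2 and B3): 0.920400 × 0.780100 = 0.718004
Parallel ([0.718004] and B4): 1 − (1 − 0.718004)(1 − 0.953700) = 0.986944
Series (B1 and [0.986944]): 0.851000 × 0.986944 = 0.839889
Series (B5, B6, and B7): 0.801500 × 0.737000 × 0.886700 = 0.523779
Parallel ([0.839889] and [0.523779]): 1 − (1 − 0.839889)(1 − 0.523779) = 0.9238

0.9238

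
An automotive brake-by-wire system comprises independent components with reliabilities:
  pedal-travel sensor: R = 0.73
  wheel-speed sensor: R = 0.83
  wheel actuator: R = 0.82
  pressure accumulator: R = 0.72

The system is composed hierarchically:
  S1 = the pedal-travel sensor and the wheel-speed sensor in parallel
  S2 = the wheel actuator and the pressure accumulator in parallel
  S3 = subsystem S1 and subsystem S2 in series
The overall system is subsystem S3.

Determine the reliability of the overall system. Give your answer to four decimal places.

0.9060

Parallel (pedal-travel sensor and wheel-speed sensor): 1 − (1 − 0.730000)(1 − 0.830000) = 0.954100
Parallel (wheel actuator and pressure accumulator): 1 − (1 − 0.820000)(1 − 0.720000) = 0.949600
Series ([0.954100] and [0.949600]): 0.954100 × 0.949600 = 0.9060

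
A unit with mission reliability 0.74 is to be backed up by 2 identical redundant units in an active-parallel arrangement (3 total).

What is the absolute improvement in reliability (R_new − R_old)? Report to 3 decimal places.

0.242

R_before = 0.74
R_after = 1 − (1 − 0.74)^3 = 0.982
ΔR = 0.982 − 0.74 = 0.242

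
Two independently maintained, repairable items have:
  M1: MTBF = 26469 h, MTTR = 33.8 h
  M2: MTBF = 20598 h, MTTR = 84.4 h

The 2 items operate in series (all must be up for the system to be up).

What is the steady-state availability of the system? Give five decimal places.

A(M1) = MTBF/(MTBF+MTTR) = 26469/(26469+33.8) = 0.998725
A(M2) = MTBF/(MTBF+MTTR) = 20598/(20598+84.4) = 0.995919
Series availability: 0.998725 × 0.995919 = 0.99465

0.99465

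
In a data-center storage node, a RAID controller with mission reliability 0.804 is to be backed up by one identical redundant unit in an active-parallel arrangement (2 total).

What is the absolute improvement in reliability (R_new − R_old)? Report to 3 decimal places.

0.158

R_before = 0.804
R_after = 1 − (1 − 0.804)^2 = 0.962
ΔR = 0.962 − 0.804 = 0.158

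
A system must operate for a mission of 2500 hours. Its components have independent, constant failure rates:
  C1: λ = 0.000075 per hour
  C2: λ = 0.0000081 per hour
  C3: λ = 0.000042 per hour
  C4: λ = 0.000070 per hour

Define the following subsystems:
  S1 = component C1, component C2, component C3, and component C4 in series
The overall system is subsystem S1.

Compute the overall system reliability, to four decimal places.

0.6140

R(C1) = exp(−0.000075 × 2500) = 0.829029
R(C2) = exp(−0.0000081 × 2500) = 0.979954
R(C3) = exp(−0.000042 × 2500) = 0.900325
R(C4) = exp(−0.000070 × 2500) = 0.839457
Series (C1, C2, C3, and C4): 0.829029 × 0.979954 × 0.900325 × 0.839457 = 0.6140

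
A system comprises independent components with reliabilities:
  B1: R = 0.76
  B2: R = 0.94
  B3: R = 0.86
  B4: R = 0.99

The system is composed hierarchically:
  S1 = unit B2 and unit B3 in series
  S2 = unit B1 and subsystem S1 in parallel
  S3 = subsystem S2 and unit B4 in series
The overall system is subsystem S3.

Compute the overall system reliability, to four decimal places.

0.9445

Series (B2 and B3): 0.940000 × 0.860000 = 0.808400
Parallel (B1 and [0.808400]): 1 − (1 − 0.760000)(1 − 0.808400) = 0.954016
Series ([0.954016] and B4): 0.954016 × 0.990000 = 0.9445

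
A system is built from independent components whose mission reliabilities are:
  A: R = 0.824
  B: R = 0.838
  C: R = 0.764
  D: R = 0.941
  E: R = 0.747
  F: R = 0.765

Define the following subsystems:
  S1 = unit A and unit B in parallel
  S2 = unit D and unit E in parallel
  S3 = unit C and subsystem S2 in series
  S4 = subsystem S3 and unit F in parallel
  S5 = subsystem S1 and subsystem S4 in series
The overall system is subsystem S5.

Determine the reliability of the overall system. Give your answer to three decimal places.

Parallel (A and B): 1 − (1 − 0.82400)(1 − 0.83800) = 0.97149
Parallel (D and E): 1 − (1 − 0.94100)(1 − 0.74700) = 0.98507
Series (C and [0.98507]): 0.76400 × 0.98507 = 0.75259
Parallel ([0.75259] and F): 1 − (1 − 0.75259)(1 − 0.76500) = 0.94186
Series ([0.97149] and [0.94186]): 0.97149 × 0.94186 = 0.915

0.915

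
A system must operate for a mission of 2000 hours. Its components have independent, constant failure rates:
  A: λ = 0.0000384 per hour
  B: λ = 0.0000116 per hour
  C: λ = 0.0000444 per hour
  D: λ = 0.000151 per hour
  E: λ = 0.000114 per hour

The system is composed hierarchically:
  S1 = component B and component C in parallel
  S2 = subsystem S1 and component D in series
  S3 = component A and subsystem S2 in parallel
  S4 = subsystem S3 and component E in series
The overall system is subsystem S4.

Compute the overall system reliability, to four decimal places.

0.7807

R(A) = exp(−0.0000384 × 2000) = 0.926075
R(B) = exp(−0.0000116 × 2000) = 0.977067
R(C) = exp(−0.0000444 × 2000) = 0.915029
R(D) = exp(−0.000151 × 2000) = 0.739338
R(E) = exp(−0.000114 × 2000) = 0.796124
Parallel (B and C): 1 − (1 − 0.977067)(1 − 0.915029) = 0.998051
Series ([0.998051] and D): 0.998051 × 0.739338 = 0.737897
Parallel (A and [0.737897]): 1 − (1 − 0.926075)(1 − 0.737897) = 0.980624
Series ([0.980624] and E): 0.980624 × 0.796124 = 0.7807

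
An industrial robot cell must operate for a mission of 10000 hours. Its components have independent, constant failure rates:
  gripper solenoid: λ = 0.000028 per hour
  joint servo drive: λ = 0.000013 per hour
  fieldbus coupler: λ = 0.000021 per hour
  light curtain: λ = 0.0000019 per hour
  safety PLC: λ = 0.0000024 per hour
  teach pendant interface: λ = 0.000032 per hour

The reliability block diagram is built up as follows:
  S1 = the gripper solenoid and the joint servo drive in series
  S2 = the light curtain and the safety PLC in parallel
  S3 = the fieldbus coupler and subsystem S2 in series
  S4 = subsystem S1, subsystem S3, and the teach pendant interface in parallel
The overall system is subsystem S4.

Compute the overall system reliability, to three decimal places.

0.983

R(gripper solenoid) = exp(−0.000028 × 10000) = 0.75578
R(joint servo drive) = exp(−0.000013 × 10000) = 0.87810
R(fieldbus coupler) = exp(−0.000021 × 10000) = 0.81058
R(light curtain) = exp(−0.0000019 × 10000) = 0.98118
R(safety PLC) = exp(−0.0000024 × 10000) = 0.97629
R(teach pendant interface) = exp(−0.000032 × 10000) = 0.72615
Series (gripper solenoid and joint servo drive): 0.75578 × 0.87810 = 0.66365
Parallel (light curtain and safety PLC): 1 − (1 − 0.98118)(1 − 0.97629) = 0.99955
Series (fieldbus coupler and [0.99955]): 0.81058 × 0.99955 = 0.81022
Parallel ([0.66365], [0.81022], and teach pendant interface): 1 − (1 − 0.66365)(1 − 0.81022)(1 − 0.72615) = 0.983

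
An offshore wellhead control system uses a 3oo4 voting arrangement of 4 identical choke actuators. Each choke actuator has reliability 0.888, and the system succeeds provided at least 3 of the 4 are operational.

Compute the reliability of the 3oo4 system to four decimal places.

0.9355

R = Σ_{i=3}^{4} C(4,i) p^i (1−p)^{4−i} with p = 0.888
C(4,3)·0.888^3·0.112^1 = 0.313702
C(4,4)·0.888^4·0.112^0 = 0.621802
Sum = 0.9355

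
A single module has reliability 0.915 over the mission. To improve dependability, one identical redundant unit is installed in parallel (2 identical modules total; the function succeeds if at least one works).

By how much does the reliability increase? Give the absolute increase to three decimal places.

0.078

R_before = 0.915
R_after = 1 − (1 − 0.915)^2 = 0.993
ΔR = 0.993 − 0.915 = 0.078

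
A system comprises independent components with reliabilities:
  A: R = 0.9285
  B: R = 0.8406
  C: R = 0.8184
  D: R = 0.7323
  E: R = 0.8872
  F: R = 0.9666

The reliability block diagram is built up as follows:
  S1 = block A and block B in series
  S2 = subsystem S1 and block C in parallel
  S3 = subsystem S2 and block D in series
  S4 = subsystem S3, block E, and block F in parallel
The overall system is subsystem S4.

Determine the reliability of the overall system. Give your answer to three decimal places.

0.999

Series (A and B): 0.92850 × 0.84060 = 0.78050
Parallel ([0.78050] and C): 1 − (1 − 0.78050)(1 − 0.81840) = 0.96014
Series ([0.96014] and D): 0.96014 × 0.73230 = 0.70311
Parallel ([0.70311], E, and F): 1 − (1 − 0.70311)(1 − 0.88720)(1 − 0.96660) = 0.999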